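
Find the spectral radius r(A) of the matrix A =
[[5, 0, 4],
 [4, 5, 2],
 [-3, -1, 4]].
r(A) ≈ 6.3089

The eigenvalues of A are the roots of its characteristic polynomial. With M = A (coefficients from the trace, the sum of principal 2x2 minors, and det A):
  p(λ) = det(λ I - M) = λ^3 - 14λ^2 + 79λ - 154.
No integer candidate from the rational root theorem (±divisors of 154) is a root, so the roots are irrational. The cubic discriminant is Δ = -13724 < 0, so there is one real root and a complex-conjugate pair. p(3) = -16 and p(4) = 2 have opposite signs, so a root lies in (3, 4); Newton's method refines it to λ ≈ 3.8691. Dividing out (λ - (3.8691)) leaves approximately λ^2 - 10.1309λ + 39.8025. For λ^2 - 10.1309λ + 39.8025 the discriminant is -56.575. It is negative, so the remaining roots are the complex-conjugate pair λ ≈ 5.0654 ± 3.7608i. Their product equals the constant term, so |λ|^2 ≈ 39.8025 and |λ| ≈ 6.3089.
Thus the eigenvalues (to 4 decimals) are 3.8691 (modulus 3.8691); 5.0654 ± 3.7608i (modulus 6.3089). The spectral radius is the largest modulus: r(A) ≈ 6.3089. (Cross-check: r(A) ≤ ||A||_2 ≈ 8.4762; equality holds whenever A is normal, though it can also hold for some non-normal A.)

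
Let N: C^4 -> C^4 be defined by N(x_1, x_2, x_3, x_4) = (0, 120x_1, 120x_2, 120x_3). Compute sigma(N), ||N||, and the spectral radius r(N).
sigma(N) = {0}; ||N|| = 120; r(N) = 0. (N is nilpotent with N^4 = 0.)

On C^4, N is a strictly lower-triangular matrix with 120 on the subdiagonal and zeros elsewhere, so its characteristic polynomial is lambda^4 and every eigenvalue is 0: sigma(N) = {0}. For the operator norm, N e_i = 120e_{i+1} for i = 1, ..., 3 and N e_4 = 0, so the singular values of N are 120 (with multiplicity 3) and 0; hence ||N|| = 120. The spectral radius r(N) = max|lambda| = 0. Note ||N|| > r(N) — characteristic of non-normal nilpotent operators. Indeed N^4 = 0.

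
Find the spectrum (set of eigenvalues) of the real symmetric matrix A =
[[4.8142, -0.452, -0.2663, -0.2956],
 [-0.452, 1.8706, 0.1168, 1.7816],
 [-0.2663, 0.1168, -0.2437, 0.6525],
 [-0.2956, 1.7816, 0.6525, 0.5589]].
sigma(A) ≈ {-1, 0, 3, 5}

A is real symmetric, so its spectrum consists of real eigenvalues. Expanding the characteristic polynomial of the displayed matrix gives
  det(λ I - A) = p(λ) = λ^4 + (-7)λ^3 + (7)λ^2 + (14.999)λ + (0).
Solving p(λ) = 0 yields eigenvalues ≈ -1, 0, 3, 5. (A is shown rounded to 4 decimals, so these recover the underlying integer eigenvalues to within that precision.)
Verification: the trace of A = 7 equals the sum of eigenvalues 7, and det(A) ≈ -0.0005 matches the eigenvalue product 0.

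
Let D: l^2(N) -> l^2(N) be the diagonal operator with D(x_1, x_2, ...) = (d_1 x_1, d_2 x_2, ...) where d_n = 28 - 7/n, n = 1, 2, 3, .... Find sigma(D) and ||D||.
sigma(D) = {28 - 7/n : n ≥ 1} ∪ {28}; ||D|| = 28

A bounded diagonal operator on l^2 with diagonal entries d_n has spectrum equal to the closure of {d_n : n ≥ 1}: every d_n is an eigenvalue (with eigenvector e_n), so {d_n} ⊂ sigma(D); the spectrum is closed, so its closure is too; and for lambda not in the closure, (D - lambda I) has bounded inverse (the diagonal entries 1/(d_n - lambda) are bounded). For our sequence d_n = 28 - 7/n, n = 1, 2, 3, ...:
  - {d_n} = {28 - 7/n : n ≥ 1}; the only limit point is 28
  - closure = {28 - 7/n : n ≥ 1} ∪ {28}
For the norm: a diagonal operator has ||D|| = sup_n |d_n|. Here d_n = 28 - 7/n increases monotonically from d_1 = 21 toward 28, with all terms in [21, 28); so sup_n |d_n| = 28 (the supremum is the limit, not attained). So ||D|| = 28.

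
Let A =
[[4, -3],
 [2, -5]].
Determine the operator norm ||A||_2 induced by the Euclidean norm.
||A||_2 = sqrt((54 + sqrt(2132))/2) ≈ 7.0772 (= sqrt(largest eigenvalue of A^T A))

||A||_2 = sigma_max(A) = sqrt(lambda_max(A^T A)). Form the symmetric matrix M = A^T A =
[[20, -22],
 [-22, 34]].
Its characteristic polynomial (trace, determinant of M give the coefficients) is
  p(λ) = det(λ I - M) = λ^2 - 54λ + 196.
For λ^2 - 54λ + 196 the discriminant is 2132. It is nonnegative but not a perfect square, so the roots are real and irrational: λ = (54 ± sqrt(2132))/2 ≈ 50.0868, 3.9132.
So the eigenvalues of A^T A are ≈ 3.9132, 50.0868 (all ≥ 0, as they must be for A^T A). The largest is λ_max = (54 + sqrt(2132))/2 ≈ 50.0868, hence ||A||_2 = sqrt(λ_max) = sqrt((54 + sqrt(2132))/2) ≈ 7.0772.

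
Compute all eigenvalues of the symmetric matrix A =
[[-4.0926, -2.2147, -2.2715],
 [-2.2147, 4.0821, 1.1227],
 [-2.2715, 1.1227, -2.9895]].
sigma(A) ≈ {-6, -2, 5}

A is real symmetric, so its spectrum consists of real eigenvalues. Expanding the characteristic polynomial of the displayed matrix gives
  det(λ I - A) = p(λ) = λ^3 + (3)λ^2 + (-28)λ + (-59.999).
Solving p(λ) = 0 yields eigenvalues ≈ -6, -2, 5. (A is shown rounded to 4 decimals, so these recover the underlying integer eigenvalues to within that precision.)
Verification: the trace of A = -3 equals the sum of eigenvalues -3, and det(A) ≈ 59.9990 matches the eigenvalue product 60.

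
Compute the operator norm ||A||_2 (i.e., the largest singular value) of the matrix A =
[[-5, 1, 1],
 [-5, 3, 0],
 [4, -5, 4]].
||A||_2 ≈ 9.9139 (= sqrt(largest eigenvalue of A^T A))

||A||_2 = sigma_max(A) = sqrt(lambda_max(A^T A)). Form the symmetric matrix M = A^T A =
[[66, -40, 11],
 [-40, 35, -19],
 [11, -19, 17]].
Its characteristic polynomial (trace, sum of principal 2x2 minors, determinant of M give the coefficients) is
  p(λ) = det(λ I - M) = λ^3 - 118λ^2 + 1945λ - 729.
No integer candidate from the rational root theorem (±divisors of 729) is a root, so the roots are irrational. The cubic discriminant is Δ = 21449105601 > 0, so there are three distinct real roots. p(0) = -729 and p(1) = 1099 have opposite signs, so a root lies in (0, 1); Newton's method refines it to λ ≈ 0.3837. p(19) = 487 and p(20) = -1029 have opposite signs, so a root lies in (19, 20); Newton's method refines it to λ ≈ 19.3299. p(98) = -2199 and p(99) = 5607 have opposite signs, so a root lies in (98, 99); Newton's method refines it to λ ≈ 98.2863. Check (Vieta): the three roots sum to 118, matching tr M = 118.
So the eigenvalues of A^T A are ≈ 0.3837, 19.3299, 98.2863 (all ≥ 0, as they must be for A^T A). The largest is λ_max ≈ 98.2863, hence ||A||_2 = sqrt(λ_max) ≈ 9.9139.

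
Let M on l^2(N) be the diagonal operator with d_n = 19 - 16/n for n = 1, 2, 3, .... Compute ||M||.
||M|| = 19

For a diagonal operator on l^2 with entries d_n, ||M|| = sup_n |d_n|. Here d_1 = 3, d_2 = 11, ..., and d_n = 19 - 16/n increases monotonically toward 19. All terms lie in [3, 19), so |d_n| = d_n and the supremum is the limit 19, which is not attained by any individual d_n. Hence ||M|| = 19.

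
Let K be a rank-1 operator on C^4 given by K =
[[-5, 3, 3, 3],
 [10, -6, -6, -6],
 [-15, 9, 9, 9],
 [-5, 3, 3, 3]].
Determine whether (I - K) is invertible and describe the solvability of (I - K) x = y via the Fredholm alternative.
(I - K) is singular (det(I - K) = 0, i.e. 1 ∈ sigma(K)). (I - K) x = y is solvable iff y ⊥ ker((I - K)^*) = span{(-5, 3, 3, 3)}, i.e. iff -5y_1 + 3y_2 + 3y_3 + 3y_4 = 0. When solvable, the solutions are x = y + c·(1, -2, 3, 1), c arbitrary (ker(I - K) = span{(1, -2, 3, 1)}, dimension 1).

K has rank 1, so it is an outer product K = u v^T: every row of K is a multiple of one row vector. Reading off the entries, u = (1, -2, 3, 1) and v = (-5, 3, 3, 3) (row i of K equals u_i·v^T). A rank-one matrix u v^T satisfies K u = u (v·u) and kills the (3)-dimensional subspace v^⊥, so its characteristic polynomial is lambda^3 (lambda - v·u) with v·u = tr K = 1. Hence the eigenvalues of I - K are 1 (multiplicity 3) and 1 - (1) = 0, so det(I - K) = 0. (Direct check: I - K =
[[6, -3, -3, -3],
 [-10, 7, 6, 6],
 [15, -9, -8, -9],
 [5, -3, -3, -2]]
has determinant 0.) So 1 is an eigenvalue of K and (I - K) is not invertible. The finite-dimensional Fredholm alternative says: either (I - K) is invertible, or ker(I - K) ≠ {0} and then range(I - K) = ker((I - K)^*)^⊥, with dim ker(I - K) = dim ker((I - K)^*). We are in the second case, so we need both kernels. Kernel of I - K: (I - K) u = u - u (v·u) = u - u = 0, so ker(I - K) = span{u} = span{(1, -2, 3, 1)} (it is exactly 1-dimensional because rank(I - K) = 3). Kernel of the adjoint: K is real, so (I - K)^* = I - K^T = I - v u^T, and (I - v u^T) v = v - v (u·v) = 0; hence ker((I - K)^*) = span{v} = span{(-5, 3, 3, 3)}. Therefore (I - K) x = y is solvable iff <y, v> = 0, i.e. iff -5y_1 + 3y_2 + 3y_3 + 3y_4 = 0. When this holds, K y = u (v·y) = 0, so (I - K) y = y and x = y is a particular solution; the full solution set is the line x = y + c·u = y + c·(1, -2, 3, 1), c ∈ C.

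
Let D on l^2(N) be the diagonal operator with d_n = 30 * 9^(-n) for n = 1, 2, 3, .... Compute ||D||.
||D|| = 10/3 (attained at n = 1)

For D diagonal, ||D|| = sup_n |d_n|. The sequence d_n = 30 * 9^(-n) is positive and strictly decreasing (ratio 9^(-1) < 1), so the supremum is d_1 = 30/9 = 10/3. Hence ||D|| = 10/3.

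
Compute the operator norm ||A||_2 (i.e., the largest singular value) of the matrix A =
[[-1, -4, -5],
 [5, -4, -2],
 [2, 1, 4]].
||A||_2 ≈ 8.5236 (= sqrt(largest eigenvalue of A^T A))

||A||_2 = sigma_max(A) = sqrt(lambda_max(A^T A)). Form the symmetric matrix M = A^T A =
[[30, -14, 3],
 [-14, 33, 32],
 [3, 32, 45]].
Its characteristic polynomial (trace, sum of principal 2x2 minors, determinant of M give the coefficients) is
  p(λ) = det(λ I - M) = λ^3 - 108λ^2 + 2596λ - 2025.
No integer candidate from the rational root theorem (±divisors of 2025) is a root, so the roots are irrational. The cubic discriminant is Δ = 8531226005 > 0, so there are three distinct real roots. p(0) = -2025 and p(1) = 464 have opposite signs, so a root lies in (0, 1); Newton's method refines it to λ ≈ 0.8069. p(34) = 695 and p(35) = -590 have opposite signs, so a root lies in (34, 35); Newton's method refines it to λ ≈ 34.5417. p(72) = -1737 and p(73) = 968 have opposite signs, so a root lies in (72, 73); Newton's method refines it to λ ≈ 72.6513. Check (Vieta): the three roots sum to 108, matching tr M = 108.
So the eigenvalues of A^T A are ≈ 0.8069, 34.5417, 72.6513 (all ≥ 0, as they must be for A^T A). The largest is λ_max ≈ 72.6513, hence ||A||_2 = sqrt(λ_max) ≈ 8.5236.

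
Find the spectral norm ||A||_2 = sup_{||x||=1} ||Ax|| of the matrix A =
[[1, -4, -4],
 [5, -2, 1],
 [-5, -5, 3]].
||A||_2 ≈ 7.9576 (= sqrt(largest eigenvalue of A^T A))

||A||_2 = sigma_max(A) = sqrt(lambda_max(A^T A)). Form the symmetric matrix M = A^T A =
[[51, 11, -14],
 [11, 45, -1],
 [-14, -1, 26]].
Its characteristic polynomial (trace, sum of principal 2x2 minors, determinant of M give the coefficients) is
  p(λ) = det(λ I - M) = λ^3 - 122λ^2 + 4473λ - 47961.
No integer candidate from the rational root theorem (±divisors of 47961) is a root, so the roots are irrational. The cubic discriminant is Δ = 457152777 > 0, so there are three distinct real roots. p(19) = -157 and p(20) = 699 have opposite signs, so a root lies in (19, 20); Newton's method refines it to λ ≈ 19.1728. p(39) = 243 and p(40) = -241 have opposite signs, so a root lies in (39, 40); Newton's method refines it to λ ≈ 39.5039. p(63) = -333 and p(64) = 743 have opposite signs, so a root lies in (63, 64); Newton's method refines it to λ ≈ 63.3234. Check (Vieta): the three roots sum to 122, matching tr M = 122.
So the eigenvalues of A^T A are ≈ 19.1728, 39.5039, 63.3234 (all ≥ 0, as they must be for A^T A). The largest is λ_max ≈ 63.3234, hence ||A||_2 = sqrt(λ_max) ≈ 7.9576.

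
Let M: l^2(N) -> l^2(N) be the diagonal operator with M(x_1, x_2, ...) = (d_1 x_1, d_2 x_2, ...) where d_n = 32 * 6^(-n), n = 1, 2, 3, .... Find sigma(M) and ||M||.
sigma(M) = {32 * 6^(-n) : n ≥ 1} ∪ {0}; ||M|| = 16/3

A bounded diagonal operator on l^2 with diagonal entries d_n has spectrum equal to the closure of {d_n : n ≥ 1}: every d_n is an eigenvalue (with eigenvector e_n), so {d_n} ⊂ sigma(M); the spectrum is closed, so its closure is too; and for lambda not in the closure, (M - lambda I) has bounded inverse (the diagonal entries 1/(d_n - lambda) are bounded). For our sequence d_n = 32 * 6^(-n), n = 1, 2, 3, ...:
  - {d_n} = {32 * 6^(-n) : n ≥ 1}; the only limit point is 0
  - closure = {32 * 6^(-n) : n ≥ 1} ∪ {0}
For the norm: a diagonal operator has ||M|| = sup_n |d_n|. Here d_n = 32 * 6^(-n) is positive and decreasing, so sup_n |d_n| = d_1 = 32/6 = 16/3. So ||M|| = 16/3.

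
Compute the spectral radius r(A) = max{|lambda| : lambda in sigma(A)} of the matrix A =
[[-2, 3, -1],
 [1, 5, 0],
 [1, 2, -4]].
r(A) ≈ 5.3726

The eigenvalues of A are the roots of its characteristic polynomial. With M = A (coefficients from the trace, the sum of principal 2x2 minors, and det A):
  p(λ) = det(λ I - M) = λ^3 + λ^2 - 24λ - 55.
No integer candidate from the rational root theorem (±divisors of 55) is a root, so the roots are irrational. The cubic discriminant is Δ = -1823 < 0, so there is one real root and a complex-conjugate pair. p(5) = -25 and p(6) = 53 have opposite signs, so a root lies in (5, 6); Newton's method refines it to λ ≈ 5.3726. Dividing out (λ - (5.3726)) leaves approximately λ^2 + 6.3726λ + 10.2372. For λ^2 + 6.3726λ + 10.2372 the discriminant is -0.3389. It is negative, so the remaining roots are the complex-conjugate pair λ ≈ -3.1863 ± 0.2911i. Their product equals the constant term, so |λ|^2 ≈ 10.2372 and |λ| ≈ 3.1996.
Thus the eigenvalues (to 4 decimals) are 5.3726 (modulus 5.3726); -3.1863 ± 0.2911i (modulus 3.1996). The spectral radius is the largest modulus: r(A) ≈ 5.3726. (Cross-check: r(A) ≤ ||A||_2 ≈ 6.5411; equality holds whenever A is normal, though it can also hold for some non-normal A.)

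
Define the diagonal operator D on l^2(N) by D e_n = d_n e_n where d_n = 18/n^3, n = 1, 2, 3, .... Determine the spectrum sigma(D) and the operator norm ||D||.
sigma(D) = {18/n^3 : n ≥ 1} ∪ {0}; ||D|| = 18

A bounded diagonal operator on l^2 with diagonal entries d_n has spectrum equal to the closure of {d_n : n ≥ 1}: every d_n is an eigenvalue (with eigenvector e_n), so {d_n} ⊂ sigma(D); the spectrum is closed, so its closure is too; and for lambda not in the closure, (D - lambda I) has bounded inverse (the diagonal entries 1/(d_n - lambda) are bounded). For our sequence d_n = 18/n^3, n = 1, 2, 3, ...:
  - {d_n} = {18/n^3 : n ≥ 1}; the only limit point is 0
  - closure = {18/n^3 : n ≥ 1} ∪ {0}
For the norm: a diagonal operator has ||D|| = sup_n |d_n|. Here d_n = 18/n^3 is positive and decreasing, so sup_n |d_n| = d_1 = 18. So ||D|| = 18.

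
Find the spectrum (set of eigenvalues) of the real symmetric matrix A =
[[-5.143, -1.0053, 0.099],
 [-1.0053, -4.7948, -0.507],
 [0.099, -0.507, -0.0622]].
sigma(A) ≈ {-6, -4, 0}

A is real symmetric, so its spectrum consists of real eigenvalues. Expanding the characteristic polynomial of the displayed matrix gives
  det(λ I - A) = p(λ) = λ^3 + (10)λ^2 + (24)λ + (0.0011).
Solving p(λ) = 0 yields eigenvalues ≈ -6, -4, 0. (A is shown rounded to 4 decimals, so these recover the underlying integer eigenvalues to within that precision.)
Verification: the trace of A = -10 equals the sum of eigenvalues -10, and det(A) ≈ -0.0011 matches the eigenvalue product 0.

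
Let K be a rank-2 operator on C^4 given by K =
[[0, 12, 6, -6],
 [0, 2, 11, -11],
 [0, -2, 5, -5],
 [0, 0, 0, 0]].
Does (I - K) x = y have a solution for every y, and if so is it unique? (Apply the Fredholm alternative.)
(I - K) is invertible (det(I - K) = 26 ≠ 0), so for every y in C^4 the equation (I - K) x = y has a unique solution.

K has rank 2 and factors as K = U V^T = u1 v1^T + u2 v2^T with u1 = (-3, 2, 2, 0), v1 = (0, -2, 1, -1), u2 = (3, 3, 1, 0), v2 = (0, 2, 3, -3) (multiplying out reproduces the displayed K). The nonzero eigenvalues of U V^T coincide with those of the 2 x 2 matrix G = V^T U = [[v1·u1, v1·u2], [v2·u1, v2·u2]] = [[-2, -5], [10, 9]], and by the Sylvester determinant identity det(I_4 - U V^T) = det(I_2 - V^T U) = det([[3, 5], [-10, -8]]) = (3)(-8) - (5)(-10) = 26. (Direct check: I - K =
[[1, -12, -6, 6],
 [0, -1, -11, 11],
 [0, 2, -4, 5],
 [0, 0, 0, 1]]
has determinant 26.) The finite-dimensional Fredholm alternative says: either (I - K) is invertible, or ker(I - K) ≠ {0} and then range(I - K) = ker((I - K)^*)^⊥, with dim ker(I - K) = dim ker((I - K)^*). Since det(I - K) ≠ 0, 1 is not an eigenvalue of K and ker(I - K) = {0}, so we are in the first case: for every y there is a unique x = (I - K)^(-1) y. (Explicitly, by the Woodbury identity, (I - U V^T)^(-1) = I + U (I_2 - G)^(-1) V^T.)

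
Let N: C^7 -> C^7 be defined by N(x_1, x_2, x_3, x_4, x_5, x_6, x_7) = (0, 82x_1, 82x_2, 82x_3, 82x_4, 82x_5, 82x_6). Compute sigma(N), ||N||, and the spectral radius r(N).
sigma(N) = {0}; ||N|| = 82; r(N) = 0. (N is nilpotent with N^7 = 0.)

On C^7, N is a strictly lower-triangular matrix with 82 on the subdiagonal and zeros elsewhere, so its characteristic polynomial is lambda^7 and every eigenvalue is 0: sigma(N) = {0}. For the operator norm, N e_i = 82e_{i+1} for i = 1, ..., 6 and N e_7 = 0, so the singular values of N are 82 (with multiplicity 6) and 0; hence ||N|| = 82. The spectral radius r(N) = max|lambda| = 0. Note ||N|| > r(N) — characteristic of non-normal nilpotent operators. Indeed N^7 = 0.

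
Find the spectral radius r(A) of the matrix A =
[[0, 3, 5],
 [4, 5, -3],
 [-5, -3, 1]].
r(A) ≈ 6.7971

The eigenvalues of A are the roots of its characteristic polynomial. With M = A (coefficients from the trace, the sum of principal 2x2 minors, and det A):
  p(λ) = det(λ I - M) = λ^3 - 6λ^2 + 9λ - 98.
No integer candidate from the rational root theorem (±divisors of 98) is a root, so the roots are irrational. The cubic discriminant is Δ = -248724 < 0, so there is one real root and a complex-conjugate pair. p(6) = -44 and p(7) = 14 have opposite signs, so a root lies in (6, 7); Newton's method refines it to λ ≈ 6.7971. Dividing out (λ - (6.7971)) leaves approximately λ^2 + 0.7971λ + 14.4179. For λ^2 + 0.7971λ + 14.4179 the discriminant is -57.0363. It is negative, so the remaining roots are the complex-conjugate pair λ ≈ -0.3985 ± 3.7761i. Their product equals the constant term, so |λ|^2 ≈ 14.4179 and |λ| ≈ 3.7971.
Thus the eigenvalues (to 4 decimals) are 6.7971 (modulus 6.7971); -0.3985 ± 3.7761i (modulus 3.7971). The spectral radius is the largest modulus: r(A) ≈ 6.7971. (Cross-check: r(A) ≤ ||A||_2 ≈ 9.0205; equality holds whenever A is normal, though it can also hold for some non-normal A.)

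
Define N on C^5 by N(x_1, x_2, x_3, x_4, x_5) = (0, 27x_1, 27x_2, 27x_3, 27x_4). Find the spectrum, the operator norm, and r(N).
sigma(N) = {0}; ||N|| = 27; r(N) = 0. (N is nilpotent with N^5 = 0.)

On C^5, N is a strictly lower-triangular matrix with 27 on the subdiagonal and zeros elsewhere, so its characteristic polynomial is lambda^5 and every eigenvalue is 0: sigma(N) = {0}. For the operator norm, N e_i = 27e_{i+1} for i = 1, ..., 4 and N e_5 = 0, so the singular values of N are 27 (with multiplicity 4) and 0; hence ||N|| = 27. The spectral radius r(N) = max|lambda| = 0. Note ||N|| > r(N) — characteristic of non-normal nilpotent operators. Indeed N^5 = 0.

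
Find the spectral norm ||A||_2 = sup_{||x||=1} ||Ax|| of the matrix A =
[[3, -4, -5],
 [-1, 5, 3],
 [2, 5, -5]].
||A||_2 ≈ 9.0384 (= sqrt(largest eigenvalue of A^T A))

||A||_2 = sigma_max(A) = sqrt(lambda_max(A^T A)). Form the symmetric matrix M = A^T A =
[[14, -7, -28],
 [-7, 66, 10],
 [-28, 10, 59]].
Its characteristic polynomial (trace, sum of principal 2x2 minors, determinant of M give the coefficients) is
  p(λ) = det(λ I - M) = λ^3 - 139λ^2 + 4711λ - 2401.
No integer candidate from the rational root theorem (±divisors of 2401) is a root, so the roots are irrational. The cubic discriminant is Δ = 12938374736 > 0, so there are three distinct real roots. p(0) = -2401 and p(1) = 2172 have opposite signs, so a root lies in (0, 1); Newton's method refines it to λ ≈ 0.5175. p(56) = 1127 and p(57) = -292 have opposite signs, so a root lies in (56, 57); Newton's method refines it to λ ≈ 56.7906. p(81) = -1348 and p(82) = 633 have opposite signs, so a root lies in (81, 82); Newton's method refines it to λ ≈ 81.6918. Check (Vieta): the three roots sum to 139, matching tr M = 139.
So the eigenvalues of A^T A are ≈ 0.5175, 56.7906, 81.6918 (all ≥ 0, as they must be for A^T A). The largest is λ_max ≈ 81.6918, hence ||A||_2 = sqrt(λ_max) ≈ 9.0384.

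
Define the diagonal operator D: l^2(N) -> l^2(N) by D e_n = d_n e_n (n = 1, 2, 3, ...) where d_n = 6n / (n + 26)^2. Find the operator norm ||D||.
||D|| = 3/52 (attained at n = 26)

For D diagonal, ||D|| = sup_n |d_n|. Treat f(x) = 6x / (x + 26)^2 for real x > 0. By the quotient rule, f'(x) = 6(26 - x)/(x + 26)^3, which is positive for x < 26 and negative for x > 26. So f has a unique maximum at x = 26, and since 26 is a positive integer, the supremum over n ≥ 1 is attained at n = 26: d_26 = 6·26/(26 + 26)^2 = 6·26/2704 = 3/52. Hence ||D|| = 3/52.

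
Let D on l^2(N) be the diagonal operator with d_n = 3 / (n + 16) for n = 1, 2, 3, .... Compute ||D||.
||D|| = 3/17 (attained at n = 1)

For D diagonal, ||D|| = sup_n |d_n| = sup_n 3/(n + 16). This is positive and strictly decreasing in n, so the supremum is attained at n = 1: d_1 = 3/(1 + 16) = 3/17. Hence ||D|| = 3/17.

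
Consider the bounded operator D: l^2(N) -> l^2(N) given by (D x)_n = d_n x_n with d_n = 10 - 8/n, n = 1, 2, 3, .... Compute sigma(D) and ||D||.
sigma(D) = {10 - 8/n : n ≥ 1} ∪ {10}; ||D|| = 10

A bounded diagonal operator on l^2 with diagonal entries d_n has spectrum equal to the closure of {d_n : n ≥ 1}: every d_n is an eigenvalue (with eigenvector e_n), so {d_n} ⊂ sigma(D); the spectrum is closed, so its closure is too; and for lambda not in the closure, (D - lambda I) has bounded inverse (the diagonal entries 1/(d_n - lambda) are bounded). For our sequence d_n = 10 - 8/n, n = 1, 2, 3, ...:
  - {d_n} = {10 - 8/n : n ≥ 1}; the only limit point is 10
  - closure = {10 - 8/n : n ≥ 1} ∪ {10}
For the norm: a diagonal operator has ||D|| = sup_n |d_n|. Here d_n = 10 - 8/n increases monotonically from d_1 = 2 toward 10, with all terms in [2, 10); so sup_n |d_n| = 10 (the supremum is the limit, not attained). So ||D|| = 10.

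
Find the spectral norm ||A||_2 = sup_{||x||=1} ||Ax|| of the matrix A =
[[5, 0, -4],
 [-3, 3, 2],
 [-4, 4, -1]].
||A||_2 ≈ 8.5537 (= sqrt(largest eigenvalue of A^T A))

||A||_2 = sigma_max(A) = sqrt(lambda_max(A^T A)). Form the symmetric matrix M = A^T A =
[[50, -25, -22],
 [-25, 25, 2],
 [-22, 2, 21]].
Its characteristic polynomial (trace, sum of principal 2x2 minors, determinant of M give the coefficients) is
  p(λ) = det(λ I - M) = λ^3 - 96λ^2 + 1712λ - 3025.
No integer candidate from the rational root theorem (±divisors of 3025) is a root, so the roots are irrational. The cubic discriminant is Δ = 4937069317 > 0, so there are three distinct real roots. p(1) = -1408 and p(2) = 23 have opposite signs, so a root lies in (1, 2); Newton's method refines it to λ ≈ 1.9829. p(20) = 815 and p(21) = -148 have opposite signs, so a root lies in (20, 21); Newton's method refines it to λ ≈ 20.8508. p(73) = -616 and p(74) = 3191 have opposite signs, so a root lies in (73, 74); Newton's method refines it to λ ≈ 73.1663. Check (Vieta): the three roots sum to 96, matching tr M = 96.
So the eigenvalues of A^T A are ≈ 1.9829, 20.8508, 73.1663 (all ≥ 0, as they must be for A^T A). The largest is λ_max ≈ 73.1663, hence ||A||_2 = sqrt(λ_max) ≈ 8.5537.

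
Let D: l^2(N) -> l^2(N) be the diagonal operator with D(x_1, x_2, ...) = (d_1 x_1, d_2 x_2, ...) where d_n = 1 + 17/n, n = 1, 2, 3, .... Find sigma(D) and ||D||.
sigma(D) = {1 + 17/n : n ≥ 1} ∪ {1}; ||D|| = 18

A bounded diagonal operator on l^2 with diagonal entries d_n has spectrum equal to the closure of {d_n : n ≥ 1}: every d_n is an eigenvalue (with eigenvector e_n), so {d_n} ⊂ sigma(D); the spectrum is closed, so its closure is too; and for lambda not in the closure, (D - lambda I) has bounded inverse (the diagonal entries 1/(d_n - lambda) are bounded). For our sequence d_n = 1 + 17/n, n = 1, 2, 3, ...:
  - {d_n} = {1 + 17/n : n ≥ 1}; the only limit point is 1
  - closure = {1 + 17/n : n ≥ 1} ∪ {1}
For the norm: a diagonal operator has ||D|| = sup_n |d_n|. Here d_n = 1 + 17/n is positive and decreasing, so sup_n |d_n| = d_1 = 1 + 17 = 18. So ||D|| = 18.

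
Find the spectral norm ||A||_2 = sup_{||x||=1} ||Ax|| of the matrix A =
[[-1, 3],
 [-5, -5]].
||A||_2 = sqrt((60 + sqrt(2000))/2) ≈ 7.2361 (= sqrt(largest eigenvalue of A^T A))

||A||_2 = sigma_max(A) = sqrt(lambda_max(A^T A)). Form the symmetric matrix M = A^T A =
[[26, 22],
 [22, 34]].
Its characteristic polynomial (trace, determinant of M give the coefficients) is
  p(λ) = det(λ I - M) = λ^2 - 60λ + 400.
For λ^2 - 60λ + 400 the discriminant is 2000. It is nonnegative but not a perfect square, so the roots are real and irrational: λ = (60 ± sqrt(2000))/2 ≈ 52.3607, 7.6393.
So the eigenvalues of A^T A are ≈ 7.6393, 52.3607 (all ≥ 0, as they must be for A^T A). The largest is λ_max = (60 + sqrt(2000))/2 ≈ 52.3607, hence ||A||_2 = sqrt(λ_max) = sqrt((60 + sqrt(2000))/2) ≈ 7.2361.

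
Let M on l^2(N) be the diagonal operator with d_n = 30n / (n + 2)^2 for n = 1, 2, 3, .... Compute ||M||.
||M|| = 15/4 (attained at n = 2)

For M diagonal, ||M|| = sup_n |d_n|. Treat f(x) = 30x / (x + 2)^2 for real x > 0. By the quotient rule, f'(x) = 30(2 - x)/(x + 2)^3, which is positive for x < 2 and negative for x > 2. So f has a unique maximum at x = 2, and since 2 is a positive integer, the supremum over n ≥ 1 is attained at n = 2: d_2 = 30·2/(2 + 2)^2 = 30·2/16 = 15/4. Hence ||M|| = 15/4.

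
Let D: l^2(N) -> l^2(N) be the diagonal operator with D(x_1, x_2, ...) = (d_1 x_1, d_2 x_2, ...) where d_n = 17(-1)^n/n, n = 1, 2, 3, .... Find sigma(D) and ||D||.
sigma(D) = {17(-1)^n/n : n ≥ 1} ∪ {0}; ||D|| = 17

A bounded diagonal operator on l^2 with diagonal entries d_n has spectrum equal to the closure of {d_n : n ≥ 1}: every d_n is an eigenvalue (with eigenvector e_n), so {d_n} ⊂ sigma(D); the spectrum is closed, so its closure is too; and for lambda not in the closure, (D - lambda I) has bounded inverse (the diagonal entries 1/(d_n - lambda) are bounded). For our sequence d_n = 17(-1)^n/n, n = 1, 2, 3, ...:
  - {d_n} = {17(-1)^n/n : n ≥ 1}; the only limit point is 0
  - closure = {17(-1)^n/n : n ≥ 1} ∪ {0}
For the norm: a diagonal operator has ||D|| = sup_n |d_n|. Here |d_n| = 17/n is decreasing, so sup_n |d_n| = |d_1| = 17. So ||D|| = 17.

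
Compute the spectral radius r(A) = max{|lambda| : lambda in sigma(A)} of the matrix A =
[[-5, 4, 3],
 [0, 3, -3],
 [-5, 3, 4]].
r(A) = 1

The eigenvalues of A are the roots of its characteristic polynomial. With M = A (coefficients from the trace, the sum of principal 2x2 minors, and det A):
  p(λ) = det(λ I - M) = λ^3 - 2λ^2 + λ.
The constant term is 0, so λ = 0 is a root. Dividing out λ leaves p(λ) = λ(λ^2 - 2λ + 1). For λ^2 - 2λ + 1 the discriminant is 0. It is a perfect square (0^2), so the roots are rational: λ = (2 ± 0)/2 = 1, 1.
Thus the eigenvalues (to 4 decimals) are 1 (modulus 1); 0 (modulus 0). The spectral radius is the largest modulus: r(A) = 1. (Cross-check: r(A) ≤ ||A||_2 ≈ 9.9499; equality holds whenever A is normal, though it can also hold for some non-normal A.)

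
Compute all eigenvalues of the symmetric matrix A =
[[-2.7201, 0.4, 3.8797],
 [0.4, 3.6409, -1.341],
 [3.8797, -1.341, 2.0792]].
sigma(A) ≈ {-5, 3, 5}

A is real symmetric, so its spectrum consists of real eigenvalues. Expanding the characteristic polynomial of the displayed matrix gives
  det(λ I - A) = p(λ) = λ^3 + (-3)λ^2 + (-25)λ + (74.998).
Solving p(λ) = 0 yields eigenvalues ≈ -5, 3, 5. (A is shown rounded to 4 decimals, so these recover the underlying integer eigenvalues to within that precision.)
Verification: the trace of A = 3 equals the sum of eigenvalues 3, and det(A) ≈ -74.9980 matches the eigenvalue product -75.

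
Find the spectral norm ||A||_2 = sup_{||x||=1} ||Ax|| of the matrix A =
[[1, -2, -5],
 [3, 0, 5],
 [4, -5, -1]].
||A||_2 ≈ 7.7218 (= sqrt(largest eigenvalue of A^T A))

||A||_2 = sigma_max(A) = sqrt(lambda_max(A^T A)). Form the symmetric matrix M = A^T A =
[[26, -22, 6],
 [-22, 29, 15],
 [6, 15, 51]].
Its characteristic polynomial (trace, sum of principal 2x2 minors, determinant of M give the coefficients) is
  p(λ) = det(λ I - M) = λ^3 - 106λ^2 + 2814λ - 2916.
No integer candidate from the rational root theorem (±divisors of 2916) is a root, so the roots are irrational. The cubic discriminant is Δ = 1376365536 > 0, so there are three distinct real roots. p(1) = -207 and p(2) = 2296 have opposite signs, so a root lies in (1, 2); Newton's method refines it to λ ≈ 1.0797. p(45) = 189 and p(46) = -432 have opposite signs, so a root lies in (45, 46); Newton's method refines it to λ ≈ 45.2942. p(59) = -497 and p(60) = 324 have opposite signs, so a root lies in (59, 60); Newton's method refines it to λ ≈ 59.6261. Check (Vieta): the three roots sum to 106, matching tr M = 106.
So the eigenvalues of A^T A are ≈ 1.0797, 45.2942, 59.6261 (all ≥ 0, as they must be for A^T A). The largest is λ_max ≈ 59.6261, hence ||A||_2 = sqrt(λ_max) ≈ 7.7218.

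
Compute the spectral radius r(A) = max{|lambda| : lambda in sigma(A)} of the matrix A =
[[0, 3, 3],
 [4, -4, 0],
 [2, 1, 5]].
r(A) = (7 + sqrt(33))/2 ≈ 6.3723

The eigenvalues of A are the roots of its characteristic polynomial. With M = A (coefficients from the trace, the sum of principal 2x2 minors, and det A):
  p(λ) = det(λ I - M) = λ^3 - λ^2 - 38λ + 24.
By the rational root theorem any rational root is an integer divisor of 24. Testing λ = -6: p(-6) = -216 - 36 + 228 + 24 = 0, so λ = -6 is a root. Dividing out (λ + 6) leaves p(λ) = (λ + 6)(λ^2 - 7λ + 4). For λ^2 - 7λ + 4 the discriminant is 33. It is nonnegative but not a perfect square, so the roots are real and irrational: λ = (7 ± sqrt(33))/2 ≈ 6.3723, 0.6277.
Thus the eigenvalues (to 4 decimals) are 6.3723 (modulus 6.3723); 0.6277 (modulus 0.6277); -6 (modulus 6). The spectral radius is the largest modulus: r(A) = (7 + sqrt(33))/2 ≈ 6.3723. (Cross-check: r(A) ≤ ||A||_2 ≈ 6.6764; equality holds whenever A is normal, though it can also hold for some non-normal A.)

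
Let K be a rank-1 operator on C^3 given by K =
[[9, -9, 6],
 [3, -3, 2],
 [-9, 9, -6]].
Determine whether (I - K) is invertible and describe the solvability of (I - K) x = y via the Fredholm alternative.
(I - K) is invertible (det(I - K) = 1 ≠ 0), so for every y in C^3 the equation (I - K) x = y has a unique solution.

K has rank 1, so it is an outer product K = u v^T: every row of K is a multiple of one row vector. Reading off the entries, u = (-3, -1, 3) and v = (-3, 3, -2) (row i of K equals u_i·v^T). A rank-one matrix u v^T satisfies K u = u (v·u) and kills the (2)-dimensional subspace v^⊥, so its characteristic polynomial is lambda^2 (lambda - v·u) with v·u = tr K = 0. Hence the eigenvalues of I - K are 1 (multiplicity 2) and 1 - (0) = 1, so det(I - K) = 1. (Direct check: I - K =
[[-8, 9, -6],
 [-3, 4, -2],
 [9, -9, 7]]
has determinant 1.) The finite-dimensional Fredholm alternative says: either (I - K) is invertible, or ker(I - K) ≠ {0} and then range(I - K) = ker((I - K)^*)^⊥, with dim ker(I - K) = dim ker((I - K)^*). Since det(I - K) ≠ 0, 1 is not an eigenvalue of K and ker(I - K) = {0}, so we are in the first case: for every y there is a unique x = (I - K)^(-1) y. Explicitly, by the Sherman–Morrison formula, (I - u v^T)^(-1) = I + u v^T/(1 - v·u), i.e. (I - K)^(-1) = I + K.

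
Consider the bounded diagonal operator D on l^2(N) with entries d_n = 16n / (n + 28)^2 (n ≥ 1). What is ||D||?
||D|| = 1/7 (attained at n = 28)

For D diagonal, ||D|| = sup_n |d_n|. Treat f(x) = 16x / (x + 28)^2 for real x > 0. By the quotient rule, f'(x) = 16(28 - x)/(x + 28)^3, which is positive for x < 28 and negative for x > 28. So f has a unique maximum at x = 28, and since 28 is a positive integer, the supremum over n ≥ 1 is attained at n = 28: d_28 = 16·28/(28 + 28)^2 = 16·28/3136 = 1/7. Hence ||D|| = 1/7.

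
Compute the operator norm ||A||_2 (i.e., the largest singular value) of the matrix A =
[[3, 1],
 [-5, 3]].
||A||_2 = sqrt((44 + sqrt(1152))/2) ≈ 6.2426 (= sqrt(largest eigenvalue of A^T A))

||A||_2 = sigma_max(A) = sqrt(lambda_max(A^T A)). Form the symmetric matrix M = A^T A =
[[34, -12],
 [-12, 10]].
Its characteristic polynomial (trace, determinant of M give the coefficients) is
  p(λ) = det(λ I - M) = λ^2 - 44λ + 196.
For λ^2 - 44λ + 196 the discriminant is 1152. It is nonnegative but not a perfect square, so the roots are real and irrational: λ = (44 ± sqrt(1152))/2 ≈ 38.9706, 5.0294.
So the eigenvalues of A^T A are ≈ 5.0294, 38.9706 (all ≥ 0, as they must be for A^T A). The largest is λ_max = (44 + sqrt(1152))/2 ≈ 38.9706, hence ||A||_2 = sqrt(λ_max) = sqrt((44 + sqrt(1152))/2) ≈ 6.2426.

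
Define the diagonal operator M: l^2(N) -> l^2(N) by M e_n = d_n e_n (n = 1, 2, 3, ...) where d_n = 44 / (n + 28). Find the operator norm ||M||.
||M|| = 44/29 (attained at n = 1)

For M diagonal, ||M|| = sup_n |d_n| = sup_n 44/(n + 28). This is positive and strictly decreasing in n, so the supremum is attained at n = 1: d_1 = 44/(1 + 28) = 44/29. Hence ||M|| = 44/29.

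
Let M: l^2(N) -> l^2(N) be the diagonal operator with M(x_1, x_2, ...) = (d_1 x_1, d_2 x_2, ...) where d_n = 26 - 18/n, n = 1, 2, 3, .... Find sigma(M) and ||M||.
sigma(M) = {26 - 18/n : n ≥ 1} ∪ {26}; ||M|| = 26

A bounded diagonal operator on l^2 with diagonal entries d_n has spectrum equal to the closure of {d_n : n ≥ 1}: every d_n is an eigenvalue (with eigenvector e_n), so {d_n} ⊂ sigma(M); the spectrum is closed, so its closure is too; and for lambda not in the closure, (M - lambda I) has bounded inverse (the diagonal entries 1/(d_n - lambda) are bounded). For our sequence d_n = 26 - 18/n, n = 1, 2, 3, ...:
  - {d_n} = {26 - 18/n : n ≥ 1}; the only limit point is 26
  - closure = {26 - 18/n : n ≥ 1} ∪ {26}
For the norm: a diagonal operator has ||M|| = sup_n |d_n|. Here d_n = 26 - 18/n increases monotonically from d_1 = 8 toward 26, with all terms in [8, 26); so sup_n |d_n| = 26 (the supremum is the limit, not attained). So ||M|| = 26.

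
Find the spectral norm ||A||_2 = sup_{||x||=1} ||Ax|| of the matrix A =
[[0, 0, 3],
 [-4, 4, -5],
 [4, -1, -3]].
||A||_2 ≈ 7.8398 (= sqrt(largest eigenvalue of A^T A))

||A||_2 = sigma_max(A) = sqrt(lambda_max(A^T A)). Form the symmetric matrix M = A^T A =
[[32, -20, 8],
 [-20, 17, -17],
 [8, -17, 43]].
Its characteristic polynomial (trace, sum of principal 2x2 minors, determinant of M give the coefficients) is
  p(λ) = det(λ I - M) = λ^3 - 92λ^2 + 1898λ - 1296.
No integer candidate from the rational root theorem (±divisors of 1296) is a root, so the roots are irrational. The cubic discriminant is Δ = 3132670112 > 0, so there are three distinct real roots. p(0) = -1296 and p(1) = 511 have opposite signs, so a root lies in (0, 1); Newton's method refines it to λ ≈ 0.7069. p(29) = 763 and p(30) = -156 have opposite signs, so a root lies in (29, 30); Newton's method refines it to λ ≈ 29.8307. p(61) = -869 and p(62) = 1060 have opposite signs, so a root lies in (61, 62); Newton's method refines it to λ ≈ 61.4624. Check (Vieta): the three roots sum to 92, matching tr M = 92.
So the eigenvalues of A^T A are ≈ 0.7069, 29.8307, 61.4624 (all ≥ 0, as they must be for A^T A). The largest is λ_max ≈ 61.4624, hence ||A||_2 = sqrt(λ_max) ≈ 7.8398.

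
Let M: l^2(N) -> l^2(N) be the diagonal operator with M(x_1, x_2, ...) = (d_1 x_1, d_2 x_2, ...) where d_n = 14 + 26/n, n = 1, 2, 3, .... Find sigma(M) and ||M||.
sigma(M) = {14 + 26/n : n ≥ 1} ∪ {14}; ||M|| = 40

A bounded diagonal operator on l^2 with diagonal entries d_n has spectrum equal to the closure of {d_n : n ≥ 1}: every d_n is an eigenvalue (with eigenvector e_n), so {d_n} ⊂ sigma(M); the spectrum is closed, so its closure is too; and for lambda not in the closure, (M - lambda I) has bounded inverse (the diagonal entries 1/(d_n - lambda) are bounded). For our sequence d_n = 14 + 26/n, n = 1, 2, 3, ...:
  - {d_n} = {14 + 26/n : n ≥ 1}; the only limit point is 14
  - closure = {14 + 26/n : n ≥ 1} ∪ {14}
For the norm: a diagonal operator has ||M|| = sup_n |d_n|. Here d_n = 14 + 26/n is positive and decreasing, so sup_n |d_n| = d_1 = 14 + 26 = 40. So ||M|| = 40.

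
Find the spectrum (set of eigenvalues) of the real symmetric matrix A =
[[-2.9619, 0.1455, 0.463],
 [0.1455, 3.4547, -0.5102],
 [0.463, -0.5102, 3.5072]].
sigma(A) ≈ {-3, 3, 4}

A is real symmetric, so its spectrum consists of real eigenvalues. Expanding the characteristic polynomial of the displayed matrix gives
  det(λ I - A) = p(λ) = λ^3 + (-4)λ^2 + (-9)λ + (36).
Solving p(λ) = 0 yields eigenvalues ≈ -3, 3, 4. (A is shown rounded to 4 decimals, so these recover the underlying integer eigenvalues to within that precision.)
Verification: the trace of A = 4 equals the sum of eigenvalues 4, and det(A) ≈ -35.9999 matches the eigenvalue product -36.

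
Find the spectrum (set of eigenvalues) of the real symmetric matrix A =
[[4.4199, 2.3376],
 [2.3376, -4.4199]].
sigma(A) ≈ {-5, 5}

A is real symmetric, so its spectrum consists of real eigenvalues. Expanding the characteristic polynomial of the displayed matrix gives
  det(λ I - A) = p(λ) = λ^2 + (0)λ + (-25).
Solving p(λ) = 0 yields eigenvalues ≈ -5, 5. (A is shown rounded to 4 decimals, so these recover the underlying integer eigenvalues to within that precision.)
Verification: the trace of A = 0 equals the sum of eigenvalues 0, and det(A) ≈ -24.9999 matches the eigenvalue product -25.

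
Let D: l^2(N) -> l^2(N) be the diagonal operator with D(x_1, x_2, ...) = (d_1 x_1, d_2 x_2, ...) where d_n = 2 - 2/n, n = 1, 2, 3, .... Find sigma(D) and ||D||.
sigma(D) = {2 - 2/n : n ≥ 1} ∪ {2}; ||D|| = 2

A bounded diagonal operator on l^2 with diagonal entries d_n has spectrum equal to the closure of {d_n : n ≥ 1}: every d_n is an eigenvalue (with eigenvector e_n), so {d_n} ⊂ sigma(D); the spectrum is closed, so its closure is too; and for lambda not in the closure, (D - lambda I) has bounded inverse (the diagonal entries 1/(d_n - lambda) are bounded). For our sequence d_n = 2 - 2/n, n = 1, 2, 3, ...:
  - {d_n} = {2 - 2/n : n ≥ 1}; the only limit point is 2
  - closure = {2 - 2/n : n ≥ 1} ∪ {2}
For the norm: a diagonal operator has ||D|| = sup_n |d_n|. Here d_n = 2 - 2/n increases monotonically from d_1 = 0 toward 2, with all terms in [0, 2); so sup_n |d_n| = 2 (the supremum is the limit, not attained). So ||D|| = 2.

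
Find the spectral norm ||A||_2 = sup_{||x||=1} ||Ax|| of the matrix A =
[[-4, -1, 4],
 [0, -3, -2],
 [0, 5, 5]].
||A||_2 ≈ 8.3276 (= sqrt(largest eigenvalue of A^T A))

||A||_2 = sigma_max(A) = sqrt(lambda_max(A^T A)). Form the symmetric matrix M = A^T A =
[[16, 4, -16],
 [4, 35, 27],
 [-16, 27, 45]].
Its characteristic polynomial (trace, sum of principal 2x2 minors, determinant of M give the coefficients) is
  p(λ) = det(λ I - M) = λ^3 - 96λ^2 + 1854λ - 400.
No integer candidate from the rational root theorem (±divisors of 400) is a root, so the roots are irrational. The cubic discriminant is Δ = 6048756000 > 0, so there are three distinct real roots. p(0) = -400 and p(1) = 1359 have opposite signs, so a root lies in (0, 1); Newton's method refines it to λ ≈ 0.2182. p(26) = 484 and p(27) = -643 have opposite signs, so a root lies in (26, 27); Newton's method refines it to λ ≈ 26.4331. p(69) = -1021 and p(70) = 1980 have opposite signs, so a root lies in (69, 70); Newton's method refines it to λ ≈ 69.3487. Check (Vieta): the three roots sum to 96, matching tr M = 96.
So the eigenvalues of A^T A are ≈ 0.2182, 26.4331, 69.3487 (all ≥ 0, as they must be for A^T A). The largest is λ_max ≈ 69.3487, hence ||A||_2 = sqrt(λ_max) ≈ 8.3276.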